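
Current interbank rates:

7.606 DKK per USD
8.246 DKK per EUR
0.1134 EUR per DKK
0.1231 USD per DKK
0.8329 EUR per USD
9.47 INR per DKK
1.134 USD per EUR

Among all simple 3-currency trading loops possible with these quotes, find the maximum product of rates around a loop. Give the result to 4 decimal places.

0.9781

DKK→EUR→USD→DKK: 0.1134 × 1.134 × 7.606 = 0.97810
DKK→USD→EUR→DKK: 0.1231 × 0.8329 × 8.246 = 0.84546
Maximum is DKK→EUR→USD→DKK at 0.9781; no arbitrage — every cycle loses value.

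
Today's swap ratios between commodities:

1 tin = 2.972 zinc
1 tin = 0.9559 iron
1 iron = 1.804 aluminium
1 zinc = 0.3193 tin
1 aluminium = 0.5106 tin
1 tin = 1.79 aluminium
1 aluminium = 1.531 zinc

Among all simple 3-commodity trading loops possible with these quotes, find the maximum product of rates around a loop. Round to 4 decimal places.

iron→aluminium→tin→iron: 1.804 × 0.5106 × 0.9559 = 0.88050
zinc→tin→aluminium→zinc: 0.3193 × 1.79 × 1.531 = 0.87504
Maximum is iron→aluminium→tin→iron at 0.8805; no arbitrage — every cycle loses value.

0.8805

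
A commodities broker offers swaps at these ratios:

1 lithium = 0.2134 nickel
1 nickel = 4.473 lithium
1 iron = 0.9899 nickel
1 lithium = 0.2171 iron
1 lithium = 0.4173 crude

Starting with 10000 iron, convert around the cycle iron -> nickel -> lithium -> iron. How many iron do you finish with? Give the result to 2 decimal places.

10000 iron × 0.9899 = 9899 nickel
9899 nickel × 4.473 = 44278.227 lithium
44278.227 lithium × 0.2171 = 9612.8030817 iron

9612.80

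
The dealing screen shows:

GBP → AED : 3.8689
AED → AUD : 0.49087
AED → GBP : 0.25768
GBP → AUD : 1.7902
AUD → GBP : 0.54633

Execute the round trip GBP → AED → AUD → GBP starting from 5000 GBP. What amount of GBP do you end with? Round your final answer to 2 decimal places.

5000 GBP × 3.8689 = 19344.5 AED
19344.5 AED × 0.49087 = 9495.634715 AUD
9495.634715 AUD × 0.54633 = 5187.75011384595 GBP

5187.75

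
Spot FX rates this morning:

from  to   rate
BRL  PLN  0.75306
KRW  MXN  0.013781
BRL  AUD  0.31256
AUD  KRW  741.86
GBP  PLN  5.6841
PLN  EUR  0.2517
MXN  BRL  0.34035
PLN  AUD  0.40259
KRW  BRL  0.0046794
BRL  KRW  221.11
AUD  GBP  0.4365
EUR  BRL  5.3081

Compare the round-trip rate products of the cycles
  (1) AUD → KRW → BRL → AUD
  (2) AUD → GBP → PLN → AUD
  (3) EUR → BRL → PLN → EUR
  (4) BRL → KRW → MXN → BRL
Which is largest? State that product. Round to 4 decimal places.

(1) 741.86 × 0.0046794 × 0.31256 = 1.08504
(2) 0.4365 × 5.6841 × 0.40259 = 0.99887
(3) 5.3081 × 0.75306 × 0.2517 = 1.00612
(4) 221.11 × 0.013781 × 0.34035 = 1.03709
Highest is cycle (1) at 1.0850 (>1, arbitrage).

1.0850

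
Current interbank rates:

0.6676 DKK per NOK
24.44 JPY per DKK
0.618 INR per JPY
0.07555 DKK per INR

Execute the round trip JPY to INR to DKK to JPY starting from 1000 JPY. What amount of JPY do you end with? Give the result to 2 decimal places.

1141.10

1000 JPY × 0.618 = 618 INR
618 INR × 0.07555 = 46.6899 DKK
46.6899 DKK × 24.44 = 1141.101156 JPY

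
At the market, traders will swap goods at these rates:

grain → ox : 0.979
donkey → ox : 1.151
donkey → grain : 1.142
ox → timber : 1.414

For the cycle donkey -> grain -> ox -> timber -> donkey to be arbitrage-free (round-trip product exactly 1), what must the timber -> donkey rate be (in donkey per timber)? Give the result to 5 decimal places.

Known legs of the cycle: 1.142 × 0.979 × 1.414 = 1.580877452
For no arbitrage the full-cycle product must be 1, so the missing rate is 1 / 1.580877452 ≈ 0.6325601.

0.63256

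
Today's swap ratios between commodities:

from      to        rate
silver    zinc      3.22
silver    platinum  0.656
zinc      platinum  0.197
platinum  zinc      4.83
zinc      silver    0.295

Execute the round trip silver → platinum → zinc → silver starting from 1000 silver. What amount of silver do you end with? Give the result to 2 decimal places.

1000 silver × 0.656 = 656 platinum
656 platinum × 4.83 = 3168.48 zinc
3168.48 zinc × 0.295 = 934.7016 silver

934.70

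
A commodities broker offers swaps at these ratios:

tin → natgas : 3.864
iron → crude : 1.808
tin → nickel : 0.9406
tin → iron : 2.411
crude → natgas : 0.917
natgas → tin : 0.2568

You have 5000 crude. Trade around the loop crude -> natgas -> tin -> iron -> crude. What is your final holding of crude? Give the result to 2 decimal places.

5000 crude × 0.917 = 4585 natgas
4585 natgas × 0.2568 = 1177.428 tin
1177.428 tin × 2.411 = 2838.778908 iron
2838.778908 iron × 1.808 = 5132.512265664 crude

5132.51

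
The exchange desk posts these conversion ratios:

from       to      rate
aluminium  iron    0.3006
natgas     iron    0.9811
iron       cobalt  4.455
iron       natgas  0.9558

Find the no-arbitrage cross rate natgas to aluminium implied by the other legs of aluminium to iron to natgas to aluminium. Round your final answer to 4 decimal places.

Known legs of the cycle: 0.3006 × 0.9558 = 0.28731348
For no arbitrage the full-cycle product must be 1, so the missing rate is 1 / 0.28731348 ≈ 3.480519.

3.4805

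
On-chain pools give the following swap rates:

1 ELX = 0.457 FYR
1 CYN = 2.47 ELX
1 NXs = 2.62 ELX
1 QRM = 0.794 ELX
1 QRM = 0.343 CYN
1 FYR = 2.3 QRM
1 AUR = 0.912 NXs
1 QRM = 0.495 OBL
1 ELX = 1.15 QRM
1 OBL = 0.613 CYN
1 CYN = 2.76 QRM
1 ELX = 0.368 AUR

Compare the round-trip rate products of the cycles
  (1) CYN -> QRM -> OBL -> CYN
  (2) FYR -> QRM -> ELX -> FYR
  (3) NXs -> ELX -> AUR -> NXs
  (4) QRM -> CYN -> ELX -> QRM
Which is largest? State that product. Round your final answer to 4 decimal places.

0.9743

(1) 2.76 × 0.495 × 0.613 = 0.83748
(2) 2.3 × 0.794 × 0.457 = 0.83457
(3) 2.62 × 0.368 × 0.912 = 0.87931
(4) 0.343 × 2.47 × 1.15 = 0.97429
Highest is cycle (4) at 0.9743 (≤1, no arbitrage).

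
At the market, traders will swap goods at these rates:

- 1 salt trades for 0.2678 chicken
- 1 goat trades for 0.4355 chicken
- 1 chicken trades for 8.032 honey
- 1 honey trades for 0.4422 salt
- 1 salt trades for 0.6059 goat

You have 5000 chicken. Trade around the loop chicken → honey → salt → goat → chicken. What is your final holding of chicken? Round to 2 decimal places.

4685.99

5000 chicken × 8.032 = 40160 honey
40160 honey × 0.4422 = 17758.752 salt
17758.752 salt × 0.6059 = 10760.0278368 goat
10760.0278368 goat × 0.4355 = 4685.9921229264 chicken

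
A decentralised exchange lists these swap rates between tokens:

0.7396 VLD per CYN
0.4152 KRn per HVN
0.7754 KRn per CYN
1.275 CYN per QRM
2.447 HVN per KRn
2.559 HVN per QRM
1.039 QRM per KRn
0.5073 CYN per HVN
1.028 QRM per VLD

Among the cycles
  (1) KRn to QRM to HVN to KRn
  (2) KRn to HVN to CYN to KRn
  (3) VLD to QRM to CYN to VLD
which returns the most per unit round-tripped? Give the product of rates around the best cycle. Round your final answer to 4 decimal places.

(1) 1.039 × 2.559 × 0.4152 = 1.10393
(2) 2.447 × 0.5073 × 0.7754 = 0.96255
(3) 1.028 × 1.275 × 0.7396 = 0.96939
Highest is cycle (1) at 1.1039 (>1, arbitrage).

1.1039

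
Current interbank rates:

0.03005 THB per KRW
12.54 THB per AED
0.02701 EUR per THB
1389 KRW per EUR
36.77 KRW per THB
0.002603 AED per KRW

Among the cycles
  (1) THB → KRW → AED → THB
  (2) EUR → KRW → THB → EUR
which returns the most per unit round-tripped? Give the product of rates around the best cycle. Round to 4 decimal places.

1.2002

(1) 36.77 × 0.002603 × 12.54 = 1.20023
(2) 1389 × 0.03005 × 0.02701 = 1.12738
Highest is cycle (1) at 1.2002 (>1, arbitrage).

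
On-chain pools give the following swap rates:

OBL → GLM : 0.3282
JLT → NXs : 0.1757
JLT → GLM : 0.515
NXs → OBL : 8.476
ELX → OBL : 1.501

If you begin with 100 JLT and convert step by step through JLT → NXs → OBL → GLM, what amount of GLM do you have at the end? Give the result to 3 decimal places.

100 JLT × 0.1757 = 17.57 NXs
17.57 NXs × 8.476 = 148.92332 OBL
148.92332 OBL × 0.3282 = 48.876633624 GLM

48.877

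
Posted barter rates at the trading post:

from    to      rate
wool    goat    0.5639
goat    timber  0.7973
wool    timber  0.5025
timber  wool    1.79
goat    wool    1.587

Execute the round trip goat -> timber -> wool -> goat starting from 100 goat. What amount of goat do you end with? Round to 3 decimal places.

100 goat × 0.7973 = 79.73 timber
79.73 timber × 1.79 = 142.7167 wool
142.7167 wool × 0.5639 = 80.47794713 goat

80.478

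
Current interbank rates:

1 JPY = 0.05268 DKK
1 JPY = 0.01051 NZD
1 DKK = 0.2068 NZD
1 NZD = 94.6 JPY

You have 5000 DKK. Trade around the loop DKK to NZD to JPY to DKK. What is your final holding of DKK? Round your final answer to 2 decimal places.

5000 DKK × 0.2068 = 1034 NZD
1034 NZD × 94.6 = 97816.4 JPY
97816.4 JPY × 0.05268 = 5152.967952 DKK

5152.97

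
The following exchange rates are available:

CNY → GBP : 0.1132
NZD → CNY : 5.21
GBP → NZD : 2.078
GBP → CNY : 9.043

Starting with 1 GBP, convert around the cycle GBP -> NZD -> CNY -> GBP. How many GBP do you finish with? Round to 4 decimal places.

1.2255

1 GBP × 2.078 = 2.078 NZD
2.078 NZD × 5.21 = 10.82638 CNY
10.82638 CNY × 0.1132 = 1.225546216 GBP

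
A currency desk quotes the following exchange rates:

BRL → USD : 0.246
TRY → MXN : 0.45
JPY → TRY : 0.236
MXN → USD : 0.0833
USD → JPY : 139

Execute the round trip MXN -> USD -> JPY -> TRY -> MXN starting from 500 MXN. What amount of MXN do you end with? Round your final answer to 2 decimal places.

614.83

500 MXN × 0.0833 = 41.65 USD
41.65 USD × 139 = 5789.35 JPY
5789.35 JPY × 0.236 = 1366.2866 TRY
1366.2866 TRY × 0.45 = 614.82897 MXN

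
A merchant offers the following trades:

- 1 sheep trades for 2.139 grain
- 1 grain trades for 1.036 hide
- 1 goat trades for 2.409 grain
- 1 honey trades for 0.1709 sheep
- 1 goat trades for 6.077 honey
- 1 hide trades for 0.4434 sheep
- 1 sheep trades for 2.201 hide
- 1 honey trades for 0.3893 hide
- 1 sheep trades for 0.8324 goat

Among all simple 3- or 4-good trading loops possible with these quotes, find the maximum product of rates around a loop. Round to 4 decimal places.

hide→sheep→grain→hide: 0.4434 × 2.139 × 1.036 = 0.98258
hide→sheep→goat→grain→hide: 0.4434 × 0.8324 × 2.409 × 1.036 = 0.92114
hide→sheep→goat→honey→hide: 0.4434 × 0.8324 × 6.077 × 0.3893 = 0.87318
sheep→goat→honey→sheep: 0.8324 × 6.077 × 0.1709 = 0.86450
Maximum is hide→sheep→grain→hide at 0.9826; no arbitrage — every cycle loses value.

0.9826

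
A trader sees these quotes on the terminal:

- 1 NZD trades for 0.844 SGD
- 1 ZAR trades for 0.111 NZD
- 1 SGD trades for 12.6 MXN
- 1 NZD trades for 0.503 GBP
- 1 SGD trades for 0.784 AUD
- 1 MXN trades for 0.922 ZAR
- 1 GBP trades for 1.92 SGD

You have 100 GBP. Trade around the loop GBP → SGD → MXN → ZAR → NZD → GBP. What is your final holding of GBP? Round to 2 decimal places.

124.54

100 GBP × 1.92 = 192 SGD
192 SGD × 12.6 = 2419.2 MXN
2419.2 MXN × 0.922 = 2230.5024 ZAR
2230.5024 ZAR × 0.111 = 247.5857664 NZD
247.5857664 NZD × 0.503 = 124.5356404992 GBP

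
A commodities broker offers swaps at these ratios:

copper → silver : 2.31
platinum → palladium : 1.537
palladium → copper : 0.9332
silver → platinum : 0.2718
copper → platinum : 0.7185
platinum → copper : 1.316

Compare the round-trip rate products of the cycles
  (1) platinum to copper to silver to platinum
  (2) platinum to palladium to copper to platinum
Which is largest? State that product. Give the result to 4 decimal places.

1.0306

(1) 1.316 × 2.31 × 0.2718 = 0.82626
(2) 1.537 × 0.9332 × 0.7185 = 1.03056
Highest is cycle (2) at 1.0306 (>1, arbitrage).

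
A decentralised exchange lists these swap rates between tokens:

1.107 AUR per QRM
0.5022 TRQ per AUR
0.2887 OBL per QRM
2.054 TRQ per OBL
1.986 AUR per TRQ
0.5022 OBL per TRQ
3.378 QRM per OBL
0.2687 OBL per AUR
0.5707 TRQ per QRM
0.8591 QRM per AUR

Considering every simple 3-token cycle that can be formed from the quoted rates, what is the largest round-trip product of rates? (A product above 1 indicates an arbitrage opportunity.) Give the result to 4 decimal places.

1.0961

TRQ→AUR→OBL→TRQ: 1.986 × 0.2687 × 2.054 = 1.09609
AUR→OBL→QRM→AUR: 0.2687 × 3.378 × 1.107 = 1.00479
TRQ→AUR→QRM→TRQ: 1.986 × 0.8591 × 0.5707 = 0.97371
TRQ→OBL→QRM→TRQ: 0.5022 × 3.378 × 0.5707 = 0.96815
Maximum is TRQ→AUR→OBL→TRQ at 1.0961; arbitrage exists.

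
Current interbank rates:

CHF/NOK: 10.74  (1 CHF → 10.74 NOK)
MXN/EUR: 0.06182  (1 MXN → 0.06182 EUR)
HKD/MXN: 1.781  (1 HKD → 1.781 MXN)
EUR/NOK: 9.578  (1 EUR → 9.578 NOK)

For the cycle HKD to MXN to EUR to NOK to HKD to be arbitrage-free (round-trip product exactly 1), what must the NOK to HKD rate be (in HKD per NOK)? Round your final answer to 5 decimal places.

0.94827

Known legs of the cycle: 1.781 × 0.06182 × 9.578 = 1.05455140076
For no arbitrage the full-cycle product must be 1, so the missing rate is 1 / 1.05455140076 ≈ 0.9482705.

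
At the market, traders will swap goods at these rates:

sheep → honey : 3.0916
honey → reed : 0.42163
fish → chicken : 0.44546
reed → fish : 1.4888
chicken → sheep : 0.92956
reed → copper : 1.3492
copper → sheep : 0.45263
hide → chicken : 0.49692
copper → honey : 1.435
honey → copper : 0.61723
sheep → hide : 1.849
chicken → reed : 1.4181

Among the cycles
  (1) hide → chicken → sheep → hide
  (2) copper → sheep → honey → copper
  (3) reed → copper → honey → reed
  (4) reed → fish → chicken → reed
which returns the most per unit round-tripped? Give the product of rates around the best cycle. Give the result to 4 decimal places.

(1) 0.49692 × 0.92956 × 1.849 = 0.85408
(2) 0.45263 × 3.0916 × 0.61723 = 0.86372
(3) 1.3492 × 1.435 × 0.42163 = 0.81632
(4) 1.4888 × 0.44546 × 1.4181 = 0.94049
Highest is cycle (4) at 0.9405 (≤1, no arbitrage).

0.9405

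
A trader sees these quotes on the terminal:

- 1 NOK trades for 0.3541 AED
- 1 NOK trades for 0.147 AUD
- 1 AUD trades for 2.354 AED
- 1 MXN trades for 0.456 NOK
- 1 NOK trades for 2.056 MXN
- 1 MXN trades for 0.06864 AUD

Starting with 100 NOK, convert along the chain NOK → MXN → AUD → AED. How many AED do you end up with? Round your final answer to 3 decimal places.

33.221

100 NOK × 2.056 = 205.6 MXN
205.6 MXN × 0.06864 = 14.112384 AUD
14.112384 AUD × 2.354 = 33.220551936 AED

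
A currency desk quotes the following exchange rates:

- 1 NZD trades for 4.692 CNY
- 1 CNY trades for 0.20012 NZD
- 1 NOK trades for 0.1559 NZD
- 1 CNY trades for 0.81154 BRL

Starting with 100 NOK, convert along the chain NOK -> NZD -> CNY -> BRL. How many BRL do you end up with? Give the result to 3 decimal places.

100 NOK × 0.1559 = 15.59 NZD
15.59 NZD × 4.692 = 73.14828 CNY
73.14828 CNY × 0.81154 = 59.3627551512 BRL

59.363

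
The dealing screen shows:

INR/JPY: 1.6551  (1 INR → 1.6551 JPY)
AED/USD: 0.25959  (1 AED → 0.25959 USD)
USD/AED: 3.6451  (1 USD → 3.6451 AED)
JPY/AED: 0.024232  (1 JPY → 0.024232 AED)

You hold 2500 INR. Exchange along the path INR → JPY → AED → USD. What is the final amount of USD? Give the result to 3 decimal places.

26.028

2500 INR × 1.6551 = 4137.75 JPY
4137.75 JPY × 0.024232 = 100.265958 AED
100.265958 AED × 0.25959 = 26.02804003722 USD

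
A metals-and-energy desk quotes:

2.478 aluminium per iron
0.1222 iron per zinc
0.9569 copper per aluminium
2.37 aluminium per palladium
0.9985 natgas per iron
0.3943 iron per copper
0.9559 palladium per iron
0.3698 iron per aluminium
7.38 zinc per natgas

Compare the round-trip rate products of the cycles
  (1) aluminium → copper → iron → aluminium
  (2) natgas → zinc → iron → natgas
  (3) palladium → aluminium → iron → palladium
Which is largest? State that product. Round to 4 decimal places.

0.9350

(1) 0.9569 × 0.3943 × 2.478 = 0.93496
(2) 7.38 × 0.1222 × 0.9985 = 0.90048
(3) 2.37 × 0.3698 × 0.9559 = 0.83778
Highest is cycle (1) at 0.9350 (≤1, no arbitrage).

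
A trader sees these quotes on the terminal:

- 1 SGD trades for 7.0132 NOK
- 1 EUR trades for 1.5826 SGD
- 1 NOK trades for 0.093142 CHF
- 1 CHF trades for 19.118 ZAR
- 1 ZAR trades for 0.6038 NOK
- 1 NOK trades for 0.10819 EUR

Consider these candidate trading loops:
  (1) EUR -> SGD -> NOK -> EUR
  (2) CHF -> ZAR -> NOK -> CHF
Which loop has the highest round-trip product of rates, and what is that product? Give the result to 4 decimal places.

(1) 1.5826 × 7.0132 × 0.10819 = 1.20081
(2) 19.118 × 0.6038 × 0.093142 = 1.07518
Highest is cycle (1) at 1.2008 (>1, arbitrage).

1.2008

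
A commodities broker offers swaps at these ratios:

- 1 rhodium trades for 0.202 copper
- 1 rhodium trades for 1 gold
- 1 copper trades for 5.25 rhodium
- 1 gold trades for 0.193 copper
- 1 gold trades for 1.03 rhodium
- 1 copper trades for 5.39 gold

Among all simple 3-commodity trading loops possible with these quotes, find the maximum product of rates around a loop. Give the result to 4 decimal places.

1.1214

rhodium→copper→gold→rhodium: 0.202 × 5.39 × 1.03 = 1.12144
rhodium→gold→copper→rhodium: 1 × 0.193 × 5.25 = 1.01325
Maximum is rhodium→copper→gold→rhodium at 1.1214; arbitrage exists.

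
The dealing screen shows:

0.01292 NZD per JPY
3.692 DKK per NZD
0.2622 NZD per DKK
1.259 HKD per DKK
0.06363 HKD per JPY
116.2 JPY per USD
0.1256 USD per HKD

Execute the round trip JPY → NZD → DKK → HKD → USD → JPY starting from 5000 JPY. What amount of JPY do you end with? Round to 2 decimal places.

5000 JPY × 0.01292 = 64.6 NZD
64.6 NZD × 3.692 = 238.5032 DKK
238.5032 DKK × 1.259 = 300.2755288 HKD
300.2755288 HKD × 0.1256 = 37.71460641728 USD
37.71460641728 USD × 116.2 = 4382.437265687936 JPY

4382.44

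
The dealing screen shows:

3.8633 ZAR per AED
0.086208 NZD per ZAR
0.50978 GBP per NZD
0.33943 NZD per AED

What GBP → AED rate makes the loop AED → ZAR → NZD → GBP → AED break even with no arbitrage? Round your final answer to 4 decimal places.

Known legs of the cycle: 3.8633 × 0.086208 × 0.50978 = 0.169780886443392
For no arbitrage the full-cycle product must be 1, so the missing rate is 1 / 0.169780886443392 ≈ 5.889945.

5.8899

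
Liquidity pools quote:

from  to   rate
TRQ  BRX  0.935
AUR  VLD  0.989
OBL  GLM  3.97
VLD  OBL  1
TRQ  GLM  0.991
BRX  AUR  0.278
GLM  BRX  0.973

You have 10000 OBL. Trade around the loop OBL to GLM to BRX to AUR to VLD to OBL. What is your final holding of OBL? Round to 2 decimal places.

10000 OBL × 3.97 = 39700 GLM
39700 GLM × 0.973 = 38628.1 BRX
38628.1 BRX × 0.278 = 10738.6118 AUR
10738.6118 AUR × 0.989 = 10620.4870702 VLD
10620.4870702 VLD × 1 = 10620.4870702 OBL

10620.49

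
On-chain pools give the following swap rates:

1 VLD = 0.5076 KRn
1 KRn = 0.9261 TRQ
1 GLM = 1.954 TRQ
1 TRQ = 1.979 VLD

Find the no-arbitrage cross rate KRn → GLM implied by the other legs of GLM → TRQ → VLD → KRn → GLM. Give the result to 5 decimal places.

0.50946

Known legs of the cycle: 1.954 × 1.979 × 0.5076 = 1.9628719416
For no arbitrage the full-cycle product must be 1, so the missing rate is 1 / 1.9628719416 ≈ 0.5094576.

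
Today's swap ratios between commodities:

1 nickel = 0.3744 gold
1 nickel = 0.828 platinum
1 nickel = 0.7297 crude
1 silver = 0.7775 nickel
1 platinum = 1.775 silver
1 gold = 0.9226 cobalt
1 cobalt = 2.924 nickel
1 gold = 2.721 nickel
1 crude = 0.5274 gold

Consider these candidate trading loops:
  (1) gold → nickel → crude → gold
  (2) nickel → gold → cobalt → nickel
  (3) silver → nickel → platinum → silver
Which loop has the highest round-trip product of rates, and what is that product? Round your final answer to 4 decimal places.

(1) 2.721 × 0.7297 × 0.5274 = 1.04716
(2) 0.3744 × 0.9226 × 2.924 = 1.01001
(3) 0.7775 × 0.828 × 1.775 = 1.14269
Highest is cycle (3) at 1.1427 (>1, arbitrage).

1.1427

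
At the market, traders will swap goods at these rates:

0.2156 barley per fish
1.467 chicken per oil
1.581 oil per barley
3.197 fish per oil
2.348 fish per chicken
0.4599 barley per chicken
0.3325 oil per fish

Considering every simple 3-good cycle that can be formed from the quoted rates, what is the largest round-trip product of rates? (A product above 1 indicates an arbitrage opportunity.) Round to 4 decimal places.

chicken→fish→oil→chicken: 2.348 × 0.3325 × 1.467 = 1.14530
barley→oil→fish→barley: 1.581 × 3.197 × 0.2156 = 1.08974
chicken→barley→oil→chicken: 0.4599 × 1.581 × 1.467 = 1.06666
Maximum is chicken→fish→oil→chicken at 1.1453; arbitrage exists.

1.1453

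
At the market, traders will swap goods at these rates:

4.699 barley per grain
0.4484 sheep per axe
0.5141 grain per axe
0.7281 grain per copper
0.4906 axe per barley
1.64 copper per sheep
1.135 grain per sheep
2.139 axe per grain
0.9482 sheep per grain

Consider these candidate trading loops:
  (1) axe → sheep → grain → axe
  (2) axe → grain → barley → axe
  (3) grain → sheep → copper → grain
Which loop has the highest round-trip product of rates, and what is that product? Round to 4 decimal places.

(1) 0.4484 × 1.135 × 2.139 = 1.08861
(2) 0.5141 × 4.699 × 0.4906 = 1.18517
(3) 0.9482 × 1.64 × 0.7281 = 1.13223
Highest is cycle (2) at 1.1852 (>1, arbitrage).

1.1852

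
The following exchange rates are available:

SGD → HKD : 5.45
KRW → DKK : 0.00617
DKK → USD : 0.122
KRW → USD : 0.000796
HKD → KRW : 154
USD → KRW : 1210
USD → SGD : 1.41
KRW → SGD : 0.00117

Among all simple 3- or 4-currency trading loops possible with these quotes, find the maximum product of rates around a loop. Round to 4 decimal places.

0.9820

HKD→KRW→SGD→HKD: 154 × 0.00117 × 5.45 = 0.98198
HKD→KRW→USD→SGD→HKD: 154 × 0.000796 × 1.41 × 5.45 = 0.94200
KRW→DKK→USD→KRW: 0.00617 × 0.122 × 1210 = 0.91082
Maximum is HKD→KRW→SGD→HKD at 0.9820; no arbitrage — every cycle loses value.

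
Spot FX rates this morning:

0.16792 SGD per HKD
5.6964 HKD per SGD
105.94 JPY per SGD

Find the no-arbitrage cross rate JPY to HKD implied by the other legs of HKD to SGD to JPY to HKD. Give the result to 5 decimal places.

Known legs of the cycle: 0.16792 × 105.94 = 17.7894448
For no arbitrage the full-cycle product must be 1, so the missing rate is 1 / 17.7894448 ≈ 0.0562131.

0.05621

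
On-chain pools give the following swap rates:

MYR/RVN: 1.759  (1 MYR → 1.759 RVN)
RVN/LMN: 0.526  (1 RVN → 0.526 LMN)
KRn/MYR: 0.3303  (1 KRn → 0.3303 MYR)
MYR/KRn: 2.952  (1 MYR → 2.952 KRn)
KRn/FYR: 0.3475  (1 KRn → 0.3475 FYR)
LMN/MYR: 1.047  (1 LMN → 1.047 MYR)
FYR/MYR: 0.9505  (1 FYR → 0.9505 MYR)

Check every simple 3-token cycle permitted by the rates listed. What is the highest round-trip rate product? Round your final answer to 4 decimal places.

0.9750

FYR→MYR→KRn→FYR: 0.9505 × 2.952 × 0.3475 = 0.97504
LMN→MYR→RVN→LMN: 1.047 × 1.759 × 0.526 = 0.96872
Maximum is FYR→MYR→KRn→FYR at 0.9750; no arbitrage — every cycle loses value.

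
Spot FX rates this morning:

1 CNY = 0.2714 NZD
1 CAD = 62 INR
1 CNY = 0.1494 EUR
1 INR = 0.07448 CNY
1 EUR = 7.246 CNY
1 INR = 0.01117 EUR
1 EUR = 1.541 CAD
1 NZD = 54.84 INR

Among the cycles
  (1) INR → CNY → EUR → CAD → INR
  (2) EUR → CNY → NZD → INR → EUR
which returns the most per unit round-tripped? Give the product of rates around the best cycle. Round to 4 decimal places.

1.2046

(1) 0.07448 × 0.1494 × 1.541 × 62 = 1.06313
(2) 7.246 × 0.2714 × 54.84 × 0.01117 = 1.20464
Highest is cycle (2) at 1.2046 (>1, arbitrage).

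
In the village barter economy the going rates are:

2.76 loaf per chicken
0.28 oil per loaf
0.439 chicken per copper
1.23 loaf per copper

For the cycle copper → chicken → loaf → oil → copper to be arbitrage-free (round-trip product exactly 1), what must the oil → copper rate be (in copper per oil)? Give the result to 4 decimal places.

Known legs of the cycle: 0.439 × 2.76 × 0.28 = 0.3392592
For no arbitrage the full-cycle product must be 1, so the missing rate is 1 / 0.3392592 ≈ 2.947599.

2.9476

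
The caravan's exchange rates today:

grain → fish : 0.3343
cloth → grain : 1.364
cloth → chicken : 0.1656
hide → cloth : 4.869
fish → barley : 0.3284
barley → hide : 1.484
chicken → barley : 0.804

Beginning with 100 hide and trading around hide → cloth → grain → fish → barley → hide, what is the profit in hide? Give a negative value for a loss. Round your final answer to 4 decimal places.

8.2001

100 hide × 4.869 = 486.9 cloth
486.9 cloth × 1.364 = 664.1316 grain
664.1316 grain × 0.3343 = 222.01919388 fish
222.01919388 fish × 0.3284 = 72.911103270192 barley
72.911103270192 barley × 1.484 = 108.200077252964928 hide
Net change: 108.200077252964928 − 100 = 8.200077252964928 hide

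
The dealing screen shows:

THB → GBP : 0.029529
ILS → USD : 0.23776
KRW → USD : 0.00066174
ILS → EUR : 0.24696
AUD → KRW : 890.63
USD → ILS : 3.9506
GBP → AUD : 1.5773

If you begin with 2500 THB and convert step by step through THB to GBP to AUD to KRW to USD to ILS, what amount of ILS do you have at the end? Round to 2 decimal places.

271.11

2500 THB × 0.029529 = 73.8225 GBP
73.8225 GBP × 1.5773 = 116.44022925 AUD
116.44022925 AUD × 890.63 = 103705.1613769275 KRW
103705.1613769275 KRW × 0.00066174 = 68.62585348956800385 USD
68.62585348956800385 USD × 3.9506 = 271.11329679588735600981 ILS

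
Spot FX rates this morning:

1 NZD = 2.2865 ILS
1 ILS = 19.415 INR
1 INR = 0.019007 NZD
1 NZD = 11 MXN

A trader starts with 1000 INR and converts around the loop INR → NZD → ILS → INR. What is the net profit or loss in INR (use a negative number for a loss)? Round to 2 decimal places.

1000 INR × 0.019007 = 19.007 NZD
19.007 NZD × 2.2865 = 43.4595055 ILS
43.4595055 ILS × 19.415 = 843.7662992825 INR
Net change: 843.7662992825 − 1000 = -156.2337007175 INR

-156.23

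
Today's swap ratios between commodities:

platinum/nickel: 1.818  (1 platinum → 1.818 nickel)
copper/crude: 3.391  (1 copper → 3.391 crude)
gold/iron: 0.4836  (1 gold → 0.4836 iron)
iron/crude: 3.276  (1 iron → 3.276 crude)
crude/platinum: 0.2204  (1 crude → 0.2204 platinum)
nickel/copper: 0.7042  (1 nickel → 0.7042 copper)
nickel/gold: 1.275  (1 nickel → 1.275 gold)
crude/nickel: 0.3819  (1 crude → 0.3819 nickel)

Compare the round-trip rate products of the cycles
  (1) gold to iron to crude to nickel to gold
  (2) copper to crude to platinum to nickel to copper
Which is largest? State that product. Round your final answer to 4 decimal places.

0.9568

(1) 0.4836 × 3.276 × 0.3819 × 1.275 = 0.77142
(2) 3.391 × 0.2204 × 1.818 × 0.7042 = 0.95682
Highest is cycle (2) at 0.9568 (≤1, no arbitrage).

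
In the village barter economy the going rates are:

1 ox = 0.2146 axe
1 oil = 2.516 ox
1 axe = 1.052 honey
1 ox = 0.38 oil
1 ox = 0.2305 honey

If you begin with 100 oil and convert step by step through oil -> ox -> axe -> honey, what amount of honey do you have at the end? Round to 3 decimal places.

100 oil × 2.516 = 251.6 ox
251.6 ox × 0.2146 = 53.99336 axe
53.99336 axe × 1.052 = 56.80101472 honey

56.801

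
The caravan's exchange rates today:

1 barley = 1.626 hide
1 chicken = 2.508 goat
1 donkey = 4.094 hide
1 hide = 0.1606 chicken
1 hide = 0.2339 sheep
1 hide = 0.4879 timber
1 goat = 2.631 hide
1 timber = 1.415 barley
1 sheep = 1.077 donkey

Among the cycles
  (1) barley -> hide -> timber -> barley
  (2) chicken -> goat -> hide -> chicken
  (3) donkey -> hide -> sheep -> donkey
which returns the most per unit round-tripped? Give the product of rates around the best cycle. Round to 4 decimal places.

1.1226

(1) 1.626 × 0.4879 × 1.415 = 1.12256
(2) 2.508 × 2.631 × 0.1606 = 1.05973
(3) 4.094 × 0.2339 × 1.077 = 1.03132
Highest is cycle (1) at 1.1226 (>1, arbitrage).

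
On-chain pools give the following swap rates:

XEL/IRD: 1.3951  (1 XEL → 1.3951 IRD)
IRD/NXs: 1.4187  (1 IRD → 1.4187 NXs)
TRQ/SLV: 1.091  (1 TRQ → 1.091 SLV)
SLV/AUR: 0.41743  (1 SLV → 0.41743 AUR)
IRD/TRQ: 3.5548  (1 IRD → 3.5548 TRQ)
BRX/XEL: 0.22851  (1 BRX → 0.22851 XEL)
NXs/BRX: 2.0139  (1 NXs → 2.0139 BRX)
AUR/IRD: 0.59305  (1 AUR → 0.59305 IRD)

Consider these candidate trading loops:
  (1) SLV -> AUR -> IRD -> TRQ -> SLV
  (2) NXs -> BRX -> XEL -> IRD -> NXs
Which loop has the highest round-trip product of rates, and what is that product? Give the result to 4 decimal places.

0.9601

(1) 0.41743 × 0.59305 × 3.5548 × 1.091 = 0.96010
(2) 2.0139 × 0.22851 × 1.3951 × 1.4187 = 0.91083
Highest is cycle (1) at 0.9601 (≤1, no arbitrage).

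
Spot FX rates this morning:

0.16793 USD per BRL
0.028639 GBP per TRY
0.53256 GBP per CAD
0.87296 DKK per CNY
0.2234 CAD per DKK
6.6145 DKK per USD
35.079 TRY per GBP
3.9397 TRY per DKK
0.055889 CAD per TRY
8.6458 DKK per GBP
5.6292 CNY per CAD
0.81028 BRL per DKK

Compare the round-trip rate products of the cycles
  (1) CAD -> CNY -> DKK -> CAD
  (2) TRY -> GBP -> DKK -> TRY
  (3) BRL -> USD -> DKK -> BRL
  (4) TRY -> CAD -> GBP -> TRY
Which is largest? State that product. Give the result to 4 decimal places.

(1) 5.6292 × 0.87296 × 0.2234 = 1.09780
(2) 0.028639 × 8.6458 × 3.9397 = 0.97550
(3) 0.16793 × 6.6145 × 0.81028 = 0.90004
(4) 0.055889 × 0.53256 × 35.079 = 1.04410
Highest is cycle (1) at 1.0978 (>1, arbitrage).

1.0978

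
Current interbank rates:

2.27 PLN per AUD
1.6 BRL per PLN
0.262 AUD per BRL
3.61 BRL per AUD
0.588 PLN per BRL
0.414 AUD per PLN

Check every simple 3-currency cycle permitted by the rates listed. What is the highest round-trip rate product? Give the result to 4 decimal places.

0.9516

PLN→BRL→AUD→PLN: 1.6 × 0.262 × 2.27 = 0.95158
PLN→AUD→BRL→PLN: 0.414 × 3.61 × 0.588 = 0.87879
Maximum is PLN→BRL→AUD→PLN at 0.9516; no arbitrage — every cycle loses value.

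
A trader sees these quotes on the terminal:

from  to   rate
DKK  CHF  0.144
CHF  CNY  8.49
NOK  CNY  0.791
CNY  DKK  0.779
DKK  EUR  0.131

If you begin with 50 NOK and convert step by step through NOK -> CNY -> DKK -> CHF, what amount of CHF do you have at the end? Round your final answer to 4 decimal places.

50 NOK × 0.791 = 39.55 CNY
39.55 CNY × 0.779 = 30.80945 DKK
30.80945 DKK × 0.144 = 4.4365608 CHF

4.4366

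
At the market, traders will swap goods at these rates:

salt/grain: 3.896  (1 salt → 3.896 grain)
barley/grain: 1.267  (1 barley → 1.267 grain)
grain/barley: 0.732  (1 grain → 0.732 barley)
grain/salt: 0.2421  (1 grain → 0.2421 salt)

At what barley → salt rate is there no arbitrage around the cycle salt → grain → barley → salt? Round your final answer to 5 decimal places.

Known legs of the cycle: 3.896 × 0.732 = 2.851872
For no arbitrage the full-cycle product must be 1, so the missing rate is 1 / 2.851872 ≈ 0.3506469.

0.35065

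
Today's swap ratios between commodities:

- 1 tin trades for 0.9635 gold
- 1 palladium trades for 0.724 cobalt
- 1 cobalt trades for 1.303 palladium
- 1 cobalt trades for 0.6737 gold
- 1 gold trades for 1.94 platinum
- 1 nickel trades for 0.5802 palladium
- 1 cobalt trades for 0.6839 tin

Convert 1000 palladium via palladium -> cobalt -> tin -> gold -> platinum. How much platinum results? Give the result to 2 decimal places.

1000 palladium × 0.724 = 724 cobalt
724 cobalt × 0.6839 = 495.1436 tin
495.1436 tin × 0.9635 = 477.0708586 gold
477.0708586 gold × 1.94 = 925.517465684 platinum

925.52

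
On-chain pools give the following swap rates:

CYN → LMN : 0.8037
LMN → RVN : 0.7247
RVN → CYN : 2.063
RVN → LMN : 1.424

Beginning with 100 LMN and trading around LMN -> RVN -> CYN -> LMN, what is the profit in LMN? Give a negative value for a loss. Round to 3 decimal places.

100 LMN × 0.7247 = 72.47 RVN
72.47 RVN × 2.063 = 149.50561 CYN
149.50561 CYN × 0.8037 = 120.157658757 LMN
Net change: 120.157658757 − 100 = 20.157658757 LMN

20.158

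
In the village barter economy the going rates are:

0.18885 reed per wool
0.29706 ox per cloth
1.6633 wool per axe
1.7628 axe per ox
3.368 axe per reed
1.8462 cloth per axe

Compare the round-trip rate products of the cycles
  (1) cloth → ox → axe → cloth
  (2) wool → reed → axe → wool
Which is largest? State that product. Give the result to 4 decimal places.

1.0579

(1) 0.29706 × 1.7628 × 1.8462 = 0.96678
(2) 0.18885 × 3.368 × 1.6633 = 1.05794
Highest is cycle (2) at 1.0579 (>1, arbitrage).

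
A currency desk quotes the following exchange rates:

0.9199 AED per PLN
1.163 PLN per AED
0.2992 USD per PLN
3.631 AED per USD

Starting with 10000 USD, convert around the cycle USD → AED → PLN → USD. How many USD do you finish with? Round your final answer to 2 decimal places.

12634.78

10000 USD × 3.631 = 36310 AED
36310 AED × 1.163 = 42228.53 PLN
42228.53 PLN × 0.2992 = 12634.776176 USD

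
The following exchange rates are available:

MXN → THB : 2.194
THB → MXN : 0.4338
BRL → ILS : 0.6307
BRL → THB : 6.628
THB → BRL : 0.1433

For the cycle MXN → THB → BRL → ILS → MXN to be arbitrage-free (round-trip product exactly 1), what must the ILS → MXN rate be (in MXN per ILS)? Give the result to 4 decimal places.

5.0431

Known legs of the cycle: 2.194 × 0.1433 × 0.6307 = 0.19829220614
For no arbitrage the full-cycle product must be 1, so the missing rate is 1 / 0.19829220614 ≈ 5.043063.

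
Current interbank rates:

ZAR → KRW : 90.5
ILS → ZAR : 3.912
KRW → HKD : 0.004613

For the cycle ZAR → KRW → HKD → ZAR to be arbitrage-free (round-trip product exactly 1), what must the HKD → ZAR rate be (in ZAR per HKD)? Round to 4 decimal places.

Known legs of the cycle: 90.5 × 0.004613 = 0.4174765
For no arbitrage the full-cycle product must be 1, so the missing rate is 1 / 0.4174765 ≈ 2.395344.

2.3953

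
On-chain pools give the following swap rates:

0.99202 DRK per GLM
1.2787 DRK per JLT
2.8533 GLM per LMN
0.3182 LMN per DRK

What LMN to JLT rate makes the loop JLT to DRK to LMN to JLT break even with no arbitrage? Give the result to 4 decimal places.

2.4577

Known legs of the cycle: 1.2787 × 0.3182 = 0.40688234
For no arbitrage the full-cycle product must be 1, so the missing rate is 1 / 0.40688234 ≈ 2.457713.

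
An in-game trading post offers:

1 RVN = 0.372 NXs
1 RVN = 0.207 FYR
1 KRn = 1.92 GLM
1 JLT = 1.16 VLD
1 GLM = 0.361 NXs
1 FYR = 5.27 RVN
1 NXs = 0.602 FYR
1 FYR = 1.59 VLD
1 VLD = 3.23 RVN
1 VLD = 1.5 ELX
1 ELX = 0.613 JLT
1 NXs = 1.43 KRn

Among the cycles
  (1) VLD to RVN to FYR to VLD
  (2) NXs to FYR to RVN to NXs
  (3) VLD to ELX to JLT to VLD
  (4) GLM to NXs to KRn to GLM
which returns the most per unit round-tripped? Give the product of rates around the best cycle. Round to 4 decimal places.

1.1802

(1) 3.23 × 0.207 × 1.59 = 1.06309
(2) 0.602 × 5.27 × 0.372 = 1.18018
(3) 1.5 × 0.613 × 1.16 = 1.06662
(4) 0.361 × 1.43 × 1.92 = 0.99116
Highest is cycle (2) at 1.1802 (>1, arbitrage).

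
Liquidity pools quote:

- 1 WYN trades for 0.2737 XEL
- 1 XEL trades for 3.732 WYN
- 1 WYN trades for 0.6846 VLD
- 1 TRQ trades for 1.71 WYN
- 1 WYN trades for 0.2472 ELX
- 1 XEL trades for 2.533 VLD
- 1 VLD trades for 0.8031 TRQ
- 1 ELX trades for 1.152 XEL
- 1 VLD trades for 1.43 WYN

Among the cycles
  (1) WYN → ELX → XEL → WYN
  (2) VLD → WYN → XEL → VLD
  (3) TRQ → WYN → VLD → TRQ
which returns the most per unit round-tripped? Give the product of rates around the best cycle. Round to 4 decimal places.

(1) 0.2472 × 1.152 × 3.732 = 1.06278
(2) 1.43 × 0.2737 × 2.533 = 0.99139
(3) 1.71 × 0.6846 × 0.8031 = 0.94016
Highest is cycle (1) at 1.0628 (>1, arbitrage).

1.0628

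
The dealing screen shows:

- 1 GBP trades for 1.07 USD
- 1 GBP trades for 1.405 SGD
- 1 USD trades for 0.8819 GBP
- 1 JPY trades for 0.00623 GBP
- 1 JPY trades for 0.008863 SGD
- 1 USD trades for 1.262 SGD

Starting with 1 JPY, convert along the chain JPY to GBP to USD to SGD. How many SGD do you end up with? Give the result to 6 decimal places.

0.008413

1 JPY × 0.00623 = 0.00623 GBP
0.00623 GBP × 1.07 = 0.0066661 USD
0.0066661 USD × 1.262 = 0.0084126182 SGD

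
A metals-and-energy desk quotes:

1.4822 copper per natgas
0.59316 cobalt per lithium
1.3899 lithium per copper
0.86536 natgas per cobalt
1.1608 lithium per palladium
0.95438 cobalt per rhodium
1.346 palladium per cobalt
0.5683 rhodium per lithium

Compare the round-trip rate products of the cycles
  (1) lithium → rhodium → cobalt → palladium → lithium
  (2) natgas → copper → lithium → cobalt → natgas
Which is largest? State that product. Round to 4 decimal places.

1.0574

(1) 0.5683 × 0.95438 × 1.346 × 1.1608 = 0.84743
(2) 1.4822 × 1.3899 × 0.59316 × 0.86536 = 1.05745
Highest is cycle (2) at 1.0574 (>1, arbitrage).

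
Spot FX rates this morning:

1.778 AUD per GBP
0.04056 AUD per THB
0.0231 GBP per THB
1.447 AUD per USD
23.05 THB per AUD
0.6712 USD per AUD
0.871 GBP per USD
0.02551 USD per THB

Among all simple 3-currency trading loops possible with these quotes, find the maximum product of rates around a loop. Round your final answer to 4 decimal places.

USD→GBP→AUD→USD: 0.871 × 1.778 × 0.6712 = 1.03945
THB→GBP→AUD→THB: 0.0231 × 1.778 × 23.05 = 0.94670
USD→AUD→THB→USD: 1.447 × 23.05 × 0.02551 = 0.85084
Maximum is USD→GBP→AUD→USD at 1.0394; arbitrage exists.

1.0394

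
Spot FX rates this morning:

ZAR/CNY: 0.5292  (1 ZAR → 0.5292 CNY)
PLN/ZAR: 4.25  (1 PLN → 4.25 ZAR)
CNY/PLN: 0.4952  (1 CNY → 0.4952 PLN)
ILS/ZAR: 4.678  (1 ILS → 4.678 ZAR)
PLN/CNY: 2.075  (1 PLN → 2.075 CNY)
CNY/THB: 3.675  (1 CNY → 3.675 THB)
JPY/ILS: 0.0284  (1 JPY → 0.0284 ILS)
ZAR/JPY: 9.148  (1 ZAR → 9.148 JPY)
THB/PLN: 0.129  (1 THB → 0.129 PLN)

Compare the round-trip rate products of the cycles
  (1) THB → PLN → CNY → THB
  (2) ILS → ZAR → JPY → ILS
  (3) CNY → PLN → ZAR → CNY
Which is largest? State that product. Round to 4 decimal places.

(1) 0.129 × 2.075 × 3.675 = 0.98371
(2) 4.678 × 9.148 × 0.0284 = 1.21536
(3) 0.4952 × 4.25 × 0.5292 = 1.11375
Highest is cycle (2) at 1.2154 (>1, arbitrage).

1.2154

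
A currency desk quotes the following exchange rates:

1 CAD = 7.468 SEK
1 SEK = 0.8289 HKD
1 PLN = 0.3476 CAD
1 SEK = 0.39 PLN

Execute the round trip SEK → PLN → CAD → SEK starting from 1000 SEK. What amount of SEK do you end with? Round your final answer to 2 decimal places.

1000 SEK × 0.39 = 390 PLN
390 PLN × 0.3476 = 135.564 CAD
135.564 CAD × 7.468 = 1012.391952 SEK

1012.39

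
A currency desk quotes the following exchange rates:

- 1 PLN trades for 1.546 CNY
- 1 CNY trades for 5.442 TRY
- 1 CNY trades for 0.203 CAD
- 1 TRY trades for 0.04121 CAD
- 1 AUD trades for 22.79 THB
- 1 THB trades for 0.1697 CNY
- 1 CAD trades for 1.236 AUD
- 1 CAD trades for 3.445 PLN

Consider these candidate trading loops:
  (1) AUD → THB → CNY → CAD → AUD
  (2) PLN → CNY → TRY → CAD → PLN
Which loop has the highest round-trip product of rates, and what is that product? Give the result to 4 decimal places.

(1) 22.79 × 0.1697 × 0.203 × 1.236 = 0.97038
(2) 1.546 × 5.442 × 0.04121 × 3.445 = 1.19443
Highest is cycle (2) at 1.1944 (>1, arbitrage).

1.1944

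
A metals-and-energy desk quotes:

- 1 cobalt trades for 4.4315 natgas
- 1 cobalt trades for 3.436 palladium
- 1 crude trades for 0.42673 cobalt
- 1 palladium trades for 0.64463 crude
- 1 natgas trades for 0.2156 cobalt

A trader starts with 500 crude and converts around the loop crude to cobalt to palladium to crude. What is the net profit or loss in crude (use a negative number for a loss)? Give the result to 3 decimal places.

-27.407

500 crude × 0.42673 = 213.365 cobalt
213.365 cobalt × 3.436 = 733.12214 palladium
733.12214 palladium × 0.64463 = 472.5925251082 crude
Net change: 472.5925251082 − 500 = -27.4074748918 crude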